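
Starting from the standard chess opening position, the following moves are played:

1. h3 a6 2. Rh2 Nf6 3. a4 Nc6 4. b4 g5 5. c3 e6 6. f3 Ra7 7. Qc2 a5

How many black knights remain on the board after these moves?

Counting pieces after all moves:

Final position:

  a b c d e f g h
  ─────────────────
8│· · ♝ ♛ ♚ ♝ · ♜│8
7│♜ ♟ ♟ ♟ · ♟ · ♟│7
6│· · ♞ · ♟ ♞ · ·│6
5│♟ · · · · · ♟ ·│5
4│♙ ♙ · · · · · ·│4
3│· · ♙ · · ♙ · ♙│3
2│· · ♕ ♙ ♙ · ♙ ♖│2
1│♖ ♘ ♗ · ♔ ♗ ♘ ·│1
  ─────────────────
  a b c d e f g h


2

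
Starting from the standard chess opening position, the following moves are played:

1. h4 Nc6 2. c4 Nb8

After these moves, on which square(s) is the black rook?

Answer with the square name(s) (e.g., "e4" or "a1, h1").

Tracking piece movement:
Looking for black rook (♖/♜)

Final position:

  a b c d e f g h
  ─────────────────
8│♜ ♞ ♝ ♛ ♚ ♝ ♞ ♜│8
7│♟ ♟ ♟ ♟ ♟ ♟ ♟ ♟│7
6│· · · · · · · ·│6
5│· · · · · · · ·│5
4│· · ♙ · · · · ♙│4
3│· · · · · · · ·│3
2│♙ ♙ · ♙ ♙ ♙ ♙ ·│2
1│♖ ♘ ♗ ♕ ♔ ♗ ♘ ♖│1
  ─────────────────
  a b c d e f g h


a8, h8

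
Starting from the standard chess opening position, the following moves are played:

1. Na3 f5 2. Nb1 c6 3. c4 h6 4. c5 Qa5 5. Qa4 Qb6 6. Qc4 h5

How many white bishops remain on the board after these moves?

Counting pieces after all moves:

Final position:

  a b c d e f g h
  ─────────────────
8│♜ ♞ ♝ · ♚ ♝ ♞ ♜│8
7│♟ ♟ · ♟ ♟ · ♟ ·│7
6│· ♛ ♟ · · · · ·│6
5│· · ♙ · · ♟ · ♟│5
4│· · ♕ · · · · ·│4
3│· · · · · · · ·│3
2│♙ ♙ · ♙ ♙ ♙ ♙ ♙│2
1│♖ ♘ ♗ · ♔ ♗ ♘ ♖│1
  ─────────────────
  a b c d e f g h


2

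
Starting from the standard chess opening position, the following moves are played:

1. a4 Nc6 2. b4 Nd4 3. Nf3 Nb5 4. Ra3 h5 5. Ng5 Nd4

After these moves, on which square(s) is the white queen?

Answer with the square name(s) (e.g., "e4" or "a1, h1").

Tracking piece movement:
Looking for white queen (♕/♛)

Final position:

  a b c d e f g h
  ─────────────────
8│♜ · ♝ ♛ ♚ ♝ ♞ ♜│8
7│♟ ♟ ♟ ♟ ♟ ♟ ♟ ·│7
6│· · · · · · · ·│6
5│· · · · · · ♘ ♟│5
4│♙ ♙ · ♞ · · · ·│4
3│♖ · · · · · · ·│3
2│· · ♙ ♙ ♙ ♙ ♙ ♙│2
1│· ♘ ♗ ♕ ♔ ♗ · ♖│1
  ─────────────────
  a b c d e f g h


d1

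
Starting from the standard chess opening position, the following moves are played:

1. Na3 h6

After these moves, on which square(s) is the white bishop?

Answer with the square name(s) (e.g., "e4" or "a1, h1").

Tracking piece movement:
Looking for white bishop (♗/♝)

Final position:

  a b c d e f g h
  ─────────────────
8│♜ ♞ ♝ ♛ ♚ ♝ ♞ ♜│8
7│♟ ♟ ♟ ♟ ♟ ♟ ♟ ·│7
6│· · · · · · · ♟│6
5│· · · · · · · ·│5
4│· · · · · · · ·│4
3│♘ · · · · · · ·│3
2│♙ ♙ ♙ ♙ ♙ ♙ ♙ ♙│2
1│♖ · ♗ ♕ ♔ ♗ ♘ ♖│1
  ─────────────────
  a b c d e f g h


c1, f1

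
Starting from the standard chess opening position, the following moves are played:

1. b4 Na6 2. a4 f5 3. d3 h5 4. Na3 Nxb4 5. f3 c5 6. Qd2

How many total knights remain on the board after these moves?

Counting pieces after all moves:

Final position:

  a b c d e f g h
  ─────────────────
8│♜ · ♝ ♛ ♚ ♝ ♞ ♜│8
7│♟ ♟ · ♟ ♟ · ♟ ·│7
6│· · · · · · · ·│6
5│· · ♟ · · ♟ · ♟│5
4│♙ ♞ · · · · · ·│4
3│♘ · · ♙ · ♙ · ·│3
2│· · ♙ ♕ ♙ · ♙ ♙│2
1│♖ · ♗ · ♔ ♗ ♘ ♖│1
  ─────────────────
  a b c d e f g h


4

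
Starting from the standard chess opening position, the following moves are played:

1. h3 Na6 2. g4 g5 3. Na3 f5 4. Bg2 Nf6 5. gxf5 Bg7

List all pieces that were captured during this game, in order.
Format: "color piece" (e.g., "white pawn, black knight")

Tracking captures:
  gxf5: captured black pawn

black pawn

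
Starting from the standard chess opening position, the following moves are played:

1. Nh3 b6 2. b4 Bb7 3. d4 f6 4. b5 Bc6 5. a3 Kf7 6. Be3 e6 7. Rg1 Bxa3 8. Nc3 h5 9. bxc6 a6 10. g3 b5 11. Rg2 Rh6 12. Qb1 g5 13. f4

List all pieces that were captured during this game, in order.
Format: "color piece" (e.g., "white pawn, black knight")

Tracking captures:
  Bxa3: captured white pawn
  bxc6: captured black bishop

white pawn, black bishop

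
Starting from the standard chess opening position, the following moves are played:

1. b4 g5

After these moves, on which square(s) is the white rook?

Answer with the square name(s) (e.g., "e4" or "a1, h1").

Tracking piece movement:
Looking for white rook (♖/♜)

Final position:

  a b c d e f g h
  ─────────────────
8│♜ ♞ ♝ ♛ ♚ ♝ ♞ ♜│8
7│♟ ♟ ♟ ♟ ♟ ♟ · ♟│7
6│· · · · · · · ·│6
5│· · · · · · ♟ ·│5
4│· ♙ · · · · · ·│4
3│· · · · · · · ·│3
2│♙ · ♙ ♙ ♙ ♙ ♙ ♙│2
1│♖ ♘ ♗ ♕ ♔ ♗ ♘ ♖│1
  ─────────────────
  a b c d e f g h


a1, h1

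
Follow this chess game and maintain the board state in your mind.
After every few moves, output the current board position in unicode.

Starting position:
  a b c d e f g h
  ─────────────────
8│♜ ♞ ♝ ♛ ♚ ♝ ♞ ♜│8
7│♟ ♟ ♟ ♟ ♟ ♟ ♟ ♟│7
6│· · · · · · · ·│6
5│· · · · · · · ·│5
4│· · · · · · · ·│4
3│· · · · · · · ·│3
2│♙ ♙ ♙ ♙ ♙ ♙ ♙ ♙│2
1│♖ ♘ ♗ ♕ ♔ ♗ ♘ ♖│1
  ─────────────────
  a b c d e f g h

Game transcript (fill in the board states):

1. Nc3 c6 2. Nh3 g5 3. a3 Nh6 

  a b c d e f g h
  ─────────────────
8│♜ ♞ ♝ ♛ ♚ ♝ · ♜│8
7│♟ ♟ · ♟ ♟ ♟ · ♟│7
6│· · ♟ · · · · ♞│6
5│· · · · · · ♟ ·│5
4│· · · · · · · ·│4
3│♙ · ♘ · · · · ♘│3
2│· ♙ ♙ ♙ ♙ ♙ ♙ ♙│2
1│♖ · ♗ ♕ ♔ ♗ · ♖│1
  ─────────────────
  a b c d e f g h

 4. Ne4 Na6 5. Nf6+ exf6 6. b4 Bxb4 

  a b c d e f g h
  ─────────────────
8│♜ · ♝ ♛ ♚ · · ♜│8
7│♟ ♟ · ♟ · ♟ · ♟│7
6│♞ · ♟ · · ♟ · ♞│6
5│· · · · · · ♟ ·│5
4│· ♝ · · · · · ·│4
3│♙ · · · · · · ♘│3
2│· · ♙ ♙ ♙ ♙ ♙ ♙│2
1│♖ · ♗ ♕ ♔ ♗ · ♖│1
  ─────────────────
  a b c d e f g h

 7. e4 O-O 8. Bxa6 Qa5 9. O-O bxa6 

  a b c d e f g h
  ─────────────────
8│♜ · ♝ · · ♜ ♚ ·│8
7│♟ · · ♟ · ♟ · ♟│7
6│♟ · ♟ · · ♟ · ♞│6
5│♛ · · · · · ♟ ·│5
4│· ♝ · · ♙ · · ·│4
3│♙ · · · · · · ♘│3
2│· · ♙ ♙ · ♙ ♙ ♙│2
1│♖ · ♗ ♕ · ♖ ♔ ·│1
  ─────────────────
  a b c d e f g h

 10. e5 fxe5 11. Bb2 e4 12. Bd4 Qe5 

  a b c d e f g h
  ─────────────────
8│♜ · ♝ · · ♜ ♚ ·│8
7│♟ · · ♟ · ♟ · ♟│7
6│♟ · ♟ · · · · ♞│6
5│· · · · ♛ · ♟ ·│5
4│· ♝ · ♗ ♟ · · ·│4
3│♙ · · · · · · ♘│3
2│· · ♙ ♙ · ♙ ♙ ♙│2
1│♖ · · ♕ · ♖ ♔ ·│1
  ─────────────────
  a b c d e f g h

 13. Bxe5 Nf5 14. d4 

  a b c d e f g h
  ─────────────────
8│♜ · ♝ · · ♜ ♚ ·│8
7│♟ · · ♟ · ♟ · ♟│7
6│♟ · ♟ · · · · ·│6
5│· · · · ♗ ♞ ♟ ·│5
4│· ♝ · ♙ ♟ · · ·│4
3│♙ · · · · · · ♘│3
2│· · ♙ · · ♙ ♙ ♙│2
1│♖ · · ♕ · ♖ ♔ ·│1
  ─────────────────
  a b c d e f g h


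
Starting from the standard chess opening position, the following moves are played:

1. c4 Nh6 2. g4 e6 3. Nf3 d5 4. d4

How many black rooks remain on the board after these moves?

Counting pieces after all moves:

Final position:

  a b c d e f g h
  ─────────────────
8│♜ ♞ ♝ ♛ ♚ ♝ · ♜│8
7│♟ ♟ ♟ · · ♟ ♟ ♟│7
6│· · · · ♟ · · ♞│6
5│· · · ♟ · · · ·│5
4│· · ♙ ♙ · · ♙ ·│4
3│· · · · · ♘ · ·│3
2│♙ ♙ · · ♙ ♙ · ♙│2
1│♖ ♘ ♗ ♕ ♔ ♗ · ♖│1
  ─────────────────
  a b c d e f g h


2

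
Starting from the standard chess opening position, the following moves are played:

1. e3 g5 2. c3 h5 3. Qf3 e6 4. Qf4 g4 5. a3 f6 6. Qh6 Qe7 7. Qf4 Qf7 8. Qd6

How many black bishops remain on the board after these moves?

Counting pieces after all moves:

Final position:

  a b c d e f g h
  ─────────────────
8│♜ ♞ ♝ · ♚ ♝ ♞ ♜│8
7│♟ ♟ ♟ ♟ · ♛ · ·│7
6│· · · ♕ ♟ ♟ · ·│6
5│· · · · · · · ♟│5
4│· · · · · · ♟ ·│4
3│♙ · ♙ · ♙ · · ·│3
2│· ♙ · ♙ · ♙ ♙ ♙│2
1│♖ ♘ ♗ · ♔ ♗ ♘ ♖│1
  ─────────────────
  a b c d e f g h


2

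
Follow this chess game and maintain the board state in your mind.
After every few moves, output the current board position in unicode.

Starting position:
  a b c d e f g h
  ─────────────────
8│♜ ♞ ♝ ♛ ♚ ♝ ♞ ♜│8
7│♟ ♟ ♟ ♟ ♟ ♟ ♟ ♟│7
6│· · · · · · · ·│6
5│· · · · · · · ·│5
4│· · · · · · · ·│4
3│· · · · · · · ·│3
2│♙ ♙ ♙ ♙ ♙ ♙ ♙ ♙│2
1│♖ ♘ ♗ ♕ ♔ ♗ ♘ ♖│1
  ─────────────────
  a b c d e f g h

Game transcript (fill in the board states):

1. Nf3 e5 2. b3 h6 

  a b c d e f g h
  ─────────────────
8│♜ ♞ ♝ ♛ ♚ ♝ ♞ ♜│8
7│♟ ♟ ♟ ♟ · ♟ ♟ ·│7
6│· · · · · · · ♟│6
5│· · · · ♟ · · ·│5
4│· · · · · · · ·│4
3│· ♙ · · · ♘ · ·│3
2│♙ · ♙ ♙ ♙ ♙ ♙ ♙│2
1│♖ ♘ ♗ ♕ ♔ ♗ · ♖│1
  ─────────────────
  a b c d e f g h

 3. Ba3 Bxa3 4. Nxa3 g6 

  a b c d e f g h
  ─────────────────
8│♜ ♞ ♝ ♛ ♚ · ♞ ♜│8
7│♟ ♟ ♟ ♟ · ♟ · ·│7
6│· · · · · · ♟ ♟│6
5│· · · · ♟ · · ·│5
4│· · · · · · · ·│4
3│♘ ♙ · · · ♘ · ·│3
2│♙ · ♙ ♙ ♙ ♙ ♙ ♙│2
1│♖ · · ♕ ♔ ♗ · ♖│1
  ─────────────────
  a b c d e f g h

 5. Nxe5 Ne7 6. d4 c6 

  a b c d e f g h
  ─────────────────
8│♜ ♞ ♝ ♛ ♚ · · ♜│8
7│♟ ♟ · ♟ ♞ ♟ · ·│7
6│· · ♟ · · · ♟ ♟│6
5│· · · · ♘ · · ·│5
4│· · · ♙ · · · ·│4
3│♘ ♙ · · · · · ·│3
2│♙ · ♙ · ♙ ♙ ♙ ♙│2
1│♖ · · ♕ ♔ ♗ · ♖│1
  ─────────────────
  a b c d e f g h

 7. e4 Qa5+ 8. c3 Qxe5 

  a b c d e f g h
  ─────────────────
8│♜ ♞ ♝ · ♚ · · ♜│8
7│♟ ♟ · ♟ ♞ ♟ · ·│7
6│· · ♟ · · · ♟ ♟│6
5│· · · · ♛ · · ·│5
4│· · · ♙ ♙ · · ·│4
3│♘ ♙ ♙ · · · · ·│3
2│♙ · · · · ♙ ♙ ♙│2
1│♖ · · ♕ ♔ ♗ · ♖│1
  ─────────────────
  a b c d e f g h

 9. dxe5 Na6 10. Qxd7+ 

  a b c d e f g h
  ─────────────────
8│♜ · ♝ · ♚ · · ♜│8
7│♟ ♟ · ♕ ♞ ♟ · ·│7
6│♞ · ♟ · · · ♟ ♟│6
5│· · · · ♙ · · ·│5
4│· · · · ♙ · · ·│4
3│♘ ♙ ♙ · · · · ·│3
2│♙ · · · · ♙ ♙ ♙│2
1│♖ · · · ♔ ♗ · ♖│1
  ─────────────────
  a b c d e f g h


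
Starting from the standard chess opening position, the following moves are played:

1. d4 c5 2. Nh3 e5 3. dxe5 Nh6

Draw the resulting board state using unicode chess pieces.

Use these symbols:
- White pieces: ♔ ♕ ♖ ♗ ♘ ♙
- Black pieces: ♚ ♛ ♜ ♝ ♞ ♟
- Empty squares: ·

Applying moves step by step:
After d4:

♜ ♞ ♝ ♛ ♚ ♝ ♞ ♜
♟ ♟ ♟ ♟ ♟ ♟ ♟ ♟
· · · · · · · ·
· · · · · · · ·
· · · ♙ · · · ·
· · · · · · · ·
♙ ♙ ♙ · ♙ ♙ ♙ ♙
♖ ♘ ♗ ♕ ♔ ♗ ♘ ♖


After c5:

♜ ♞ ♝ ♛ ♚ ♝ ♞ ♜
♟ ♟ · ♟ ♟ ♟ ♟ ♟
· · · · · · · ·
· · ♟ · · · · ·
· · · ♙ · · · ·
· · · · · · · ·
♙ ♙ ♙ · ♙ ♙ ♙ ♙
♖ ♘ ♗ ♕ ♔ ♗ ♘ ♖


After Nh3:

♜ ♞ ♝ ♛ ♚ ♝ ♞ ♜
♟ ♟ · ♟ ♟ ♟ ♟ ♟
· · · · · · · ·
· · ♟ · · · · ·
· · · ♙ · · · ·
· · · · · · · ♘
♙ ♙ ♙ · ♙ ♙ ♙ ♙
♖ ♘ ♗ ♕ ♔ ♗ · ♖


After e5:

♜ ♞ ♝ ♛ ♚ ♝ ♞ ♜
♟ ♟ · ♟ · ♟ ♟ ♟
· · · · · · · ·
· · ♟ · ♟ · · ·
· · · ♙ · · · ·
· · · · · · · ♘
♙ ♙ ♙ · ♙ ♙ ♙ ♙
♖ ♘ ♗ ♕ ♔ ♗ · ♖


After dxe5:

♜ ♞ ♝ ♛ ♚ ♝ ♞ ♜
♟ ♟ · ♟ · ♟ ♟ ♟
· · · · · · · ·
· · ♟ · ♙ · · ·
· · · · · · · ·
· · · · · · · ♘
♙ ♙ ♙ · ♙ ♙ ♙ ♙
♖ ♘ ♗ ♕ ♔ ♗ · ♖


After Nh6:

♜ ♞ ♝ ♛ ♚ ♝ · ♜
♟ ♟ · ♟ · ♟ ♟ ♟
· · · · · · · ♞
· · ♟ · ♙ · · ·
· · · · · · · ·
· · · · · · · ♘
♙ ♙ ♙ · ♙ ♙ ♙ ♙
♖ ♘ ♗ ♕ ♔ ♗ · ♖



  a b c d e f g h
  ─────────────────
8│♜ ♞ ♝ ♛ ♚ ♝ · ♜│8
7│♟ ♟ · ♟ · ♟ ♟ ♟│7
6│· · · · · · · ♞│6
5│· · ♟ · ♙ · · ·│5
4│· · · · · · · ·│4
3│· · · · · · · ♘│3
2│♙ ♙ ♙ · ♙ ♙ ♙ ♙│2
1│♖ ♘ ♗ ♕ ♔ ♗ · ♖│1
  ─────────────────
  a b c d e f g h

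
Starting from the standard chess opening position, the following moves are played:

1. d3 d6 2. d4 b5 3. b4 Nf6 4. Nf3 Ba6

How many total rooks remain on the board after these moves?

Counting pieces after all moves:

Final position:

  a b c d e f g h
  ─────────────────
8│♜ ♞ · ♛ ♚ ♝ · ♜│8
7│♟ · ♟ · ♟ ♟ ♟ ♟│7
6│♝ · · ♟ · ♞ · ·│6
5│· ♟ · · · · · ·│5
4│· ♙ · ♙ · · · ·│4
3│· · · · · ♘ · ·│3
2│♙ · ♙ · ♙ ♙ ♙ ♙│2
1│♖ ♘ ♗ ♕ ♔ ♗ · ♖│1
  ─────────────────
  a b c d e f g h


4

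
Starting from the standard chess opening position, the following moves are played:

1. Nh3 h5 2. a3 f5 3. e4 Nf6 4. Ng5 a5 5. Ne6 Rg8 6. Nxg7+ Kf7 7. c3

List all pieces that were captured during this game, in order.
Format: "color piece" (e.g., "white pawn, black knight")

Tracking captures:
  Nxg7+: captured black pawn

black pawn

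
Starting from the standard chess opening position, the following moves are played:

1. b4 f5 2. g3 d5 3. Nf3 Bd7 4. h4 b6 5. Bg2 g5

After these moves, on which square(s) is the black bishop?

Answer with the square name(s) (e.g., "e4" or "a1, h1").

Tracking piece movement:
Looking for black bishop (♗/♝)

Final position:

  a b c d e f g h
  ─────────────────
8│♜ ♞ · ♛ ♚ ♝ ♞ ♜│8
7│♟ · ♟ ♝ ♟ · · ♟│7
6│· ♟ · · · · · ·│6
5│· · · ♟ · ♟ ♟ ·│5
4│· ♙ · · · · · ♙│4
3│· · · · · ♘ ♙ ·│3
2│♙ · ♙ ♙ ♙ ♙ ♗ ·│2
1│♖ ♘ ♗ ♕ ♔ · · ♖│1
  ─────────────────
  a b c d e f g h


d7, f8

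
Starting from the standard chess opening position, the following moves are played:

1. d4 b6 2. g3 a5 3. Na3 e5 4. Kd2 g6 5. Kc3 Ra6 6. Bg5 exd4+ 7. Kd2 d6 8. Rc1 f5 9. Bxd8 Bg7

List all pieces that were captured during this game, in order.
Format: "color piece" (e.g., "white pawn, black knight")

Tracking captures:
  exd4+: captured white pawn
  Bxd8: captured black queen

white pawn, black queen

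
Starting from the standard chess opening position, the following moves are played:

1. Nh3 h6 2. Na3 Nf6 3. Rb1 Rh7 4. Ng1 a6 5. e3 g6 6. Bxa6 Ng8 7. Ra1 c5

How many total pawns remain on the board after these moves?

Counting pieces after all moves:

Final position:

  a b c d e f g h
  ─────────────────
8│♜ ♞ ♝ ♛ ♚ ♝ ♞ ·│8
7│· ♟ · ♟ ♟ ♟ · ♜│7
6│♗ · · · · · ♟ ♟│6
5│· · ♟ · · · · ·│5
4│· · · · · · · ·│4
3│♘ · · · ♙ · · ·│3
2│♙ ♙ ♙ ♙ · ♙ ♙ ♙│2
1│♖ · ♗ ♕ ♔ · ♘ ♖│1
  ─────────────────
  a b c d e f g h


15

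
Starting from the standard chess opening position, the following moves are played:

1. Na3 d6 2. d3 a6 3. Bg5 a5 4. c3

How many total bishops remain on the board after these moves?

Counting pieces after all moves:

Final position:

  a b c d e f g h
  ─────────────────
8│♜ ♞ ♝ ♛ ♚ ♝ ♞ ♜│8
7│· ♟ ♟ · ♟ ♟ ♟ ♟│7
6│· · · ♟ · · · ·│6
5│♟ · · · · · ♗ ·│5
4│· · · · · · · ·│4
3│♘ · ♙ ♙ · · · ·│3
2│♙ ♙ · · ♙ ♙ ♙ ♙│2
1│♖ · · ♕ ♔ ♗ ♘ ♖│1
  ─────────────────
  a b c d e f g h


4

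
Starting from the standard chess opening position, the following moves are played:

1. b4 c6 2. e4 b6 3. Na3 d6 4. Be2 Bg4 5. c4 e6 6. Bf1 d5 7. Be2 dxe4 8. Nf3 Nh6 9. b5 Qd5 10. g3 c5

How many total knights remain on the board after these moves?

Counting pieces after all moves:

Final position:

  a b c d e f g h
  ─────────────────
8│♜ ♞ · · ♚ ♝ · ♜│8
7│♟ · · · · ♟ ♟ ♟│7
6│· ♟ · · ♟ · · ♞│6
5│· ♙ ♟ ♛ · · · ·│5
4│· · ♙ · ♟ · ♝ ·│4
3│♘ · · · · ♘ ♙ ·│3
2│♙ · · ♙ ♗ ♙ · ♙│2
1│♖ · ♗ ♕ ♔ · · ♖│1
  ─────────────────
  a b c d e f g h


4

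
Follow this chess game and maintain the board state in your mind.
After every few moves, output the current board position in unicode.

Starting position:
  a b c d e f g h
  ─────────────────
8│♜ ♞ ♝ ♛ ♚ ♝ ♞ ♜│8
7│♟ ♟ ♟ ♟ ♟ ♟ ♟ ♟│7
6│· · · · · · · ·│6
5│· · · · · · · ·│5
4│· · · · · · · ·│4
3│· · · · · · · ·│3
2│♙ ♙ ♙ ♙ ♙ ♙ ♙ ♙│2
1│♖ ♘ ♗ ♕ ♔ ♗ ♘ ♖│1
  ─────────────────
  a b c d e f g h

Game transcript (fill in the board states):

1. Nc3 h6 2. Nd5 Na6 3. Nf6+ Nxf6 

  a b c d e f g h
  ─────────────────
8│♜ · ♝ ♛ ♚ ♝ · ♜│8
7│♟ ♟ ♟ ♟ ♟ ♟ ♟ ·│7
6│♞ · · · · ♞ · ♟│6
5│· · · · · · · ·│5
4│· · · · · · · ·│4
3│· · · · · · · ·│3
2│♙ ♙ ♙ ♙ ♙ ♙ ♙ ♙│2
1│♖ · ♗ ♕ ♔ ♗ ♘ ♖│1
  ─────────────────
  a b c d e f g h

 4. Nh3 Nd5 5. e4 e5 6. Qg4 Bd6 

  a b c d e f g h
  ─────────────────
8│♜ · ♝ ♛ ♚ · · ♜│8
7│♟ ♟ ♟ ♟ · ♟ ♟ ·│7
6│♞ · · ♝ · · · ♟│6
5│· · · ♞ ♟ · · ·│5
4│· · · · ♙ · ♕ ·│4
3│· · · · · · · ♘│3
2│♙ ♙ ♙ ♙ · ♙ ♙ ♙│2
1│♖ · ♗ · ♔ ♗ · ♖│1
  ─────────────────
  a b c d e f g h

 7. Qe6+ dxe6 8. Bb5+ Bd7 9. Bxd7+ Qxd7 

  a b c d e f g h
  ─────────────────
8│♜ · · · ♚ · · ♜│8
7│♟ ♟ ♟ ♛ · ♟ ♟ ·│7
6│♞ · · ♝ ♟ · · ♟│6
5│· · · ♞ ♟ · · ·│5
4│· · · · ♙ · · ·│4
3│· · · · · · · ♘│3
2│♙ ♙ ♙ ♙ · ♙ ♙ ♙│2
1│♖ · ♗ · ♔ · · ♖│1
  ─────────────────
  a b c d e f g h

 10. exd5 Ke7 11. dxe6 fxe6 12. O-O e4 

  a b c d e f g h
  ─────────────────
8│♜ · · · · · · ♜│8
7│♟ ♟ ♟ ♛ ♚ · ♟ ·│7
6│♞ · · ♝ ♟ · · ♟│6
5│· · · · · · · ·│5
4│· · · · ♟ · · ·│4
3│· · · · · · · ♘│3
2│♙ ♙ ♙ ♙ · ♙ ♙ ♙│2
1│♖ · ♗ · · ♖ ♔ ·│1
  ─────────────────
  a b c d e f g h

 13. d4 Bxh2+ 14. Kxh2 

  a b c d e f g h
  ─────────────────
8│♜ · · · · · · ♜│8
7│♟ ♟ ♟ ♛ ♚ · ♟ ·│7
6│♞ · · · ♟ · · ♟│6
5│· · · · · · · ·│5
4│· · · ♙ ♟ · · ·│4
3│· · · · · · · ♘│3
2│♙ ♙ ♙ · · ♙ ♙ ♔│2
1│♖ · ♗ · · ♖ · ·│1
  ─────────────────
  a b c d e f g h


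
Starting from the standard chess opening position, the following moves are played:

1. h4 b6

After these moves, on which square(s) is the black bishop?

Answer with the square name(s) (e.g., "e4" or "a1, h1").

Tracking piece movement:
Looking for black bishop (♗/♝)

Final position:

  a b c d e f g h
  ─────────────────
8│♜ ♞ ♝ ♛ ♚ ♝ ♞ ♜│8
7│♟ · ♟ ♟ ♟ ♟ ♟ ♟│7
6│· ♟ · · · · · ·│6
5│· · · · · · · ·│5
4│· · · · · · · ♙│4
3│· · · · · · · ·│3
2│♙ ♙ ♙ ♙ ♙ ♙ ♙ ·│2
1│♖ ♘ ♗ ♕ ♔ ♗ ♘ ♖│1
  ─────────────────
  a b c d e f g h


c8, f8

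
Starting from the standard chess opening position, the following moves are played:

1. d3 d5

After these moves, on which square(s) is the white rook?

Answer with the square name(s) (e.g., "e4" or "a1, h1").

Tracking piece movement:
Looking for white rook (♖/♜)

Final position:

  a b c d e f g h
  ─────────────────
8│♜ ♞ ♝ ♛ ♚ ♝ ♞ ♜│8
7│♟ ♟ ♟ · ♟ ♟ ♟ ♟│7
6│· · · · · · · ·│6
5│· · · ♟ · · · ·│5
4│· · · · · · · ·│4
3│· · · ♙ · · · ·│3
2│♙ ♙ ♙ · ♙ ♙ ♙ ♙│2
1│♖ ♘ ♗ ♕ ♔ ♗ ♘ ♖│1
  ─────────────────
  a b c d e f g h


a1, h1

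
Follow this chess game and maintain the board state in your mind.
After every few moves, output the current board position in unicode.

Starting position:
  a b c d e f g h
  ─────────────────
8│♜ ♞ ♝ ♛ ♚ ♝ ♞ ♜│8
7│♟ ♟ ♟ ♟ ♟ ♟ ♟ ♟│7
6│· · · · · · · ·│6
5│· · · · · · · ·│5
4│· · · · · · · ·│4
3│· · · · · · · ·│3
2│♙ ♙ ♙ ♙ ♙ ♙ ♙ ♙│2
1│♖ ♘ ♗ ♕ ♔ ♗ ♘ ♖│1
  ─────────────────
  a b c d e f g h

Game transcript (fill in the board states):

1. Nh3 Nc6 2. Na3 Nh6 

  a b c d e f g h
  ─────────────────
8│♜ · ♝ ♛ ♚ ♝ · ♜│8
7│♟ ♟ ♟ ♟ ♟ ♟ ♟ ♟│7
6│· · ♞ · · · · ♞│6
5│· · · · · · · ·│5
4│· · · · · · · ·│4
3│♘ · · · · · · ♘│3
2│♙ ♙ ♙ ♙ ♙ ♙ ♙ ♙│2
1│♖ · ♗ ♕ ♔ ♗ · ♖│1
  ─────────────────
  a b c d e f g h

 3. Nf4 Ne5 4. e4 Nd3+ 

  a b c d e f g h
  ─────────────────
8│♜ · ♝ ♛ ♚ ♝ · ♜│8
7│♟ ♟ ♟ ♟ ♟ ♟ ♟ ♟│7
6│· · · · · · · ♞│6
5│· · · · · · · ·│5
4│· · · · ♙ ♘ · ·│4
3│♘ · · ♞ · · · ·│3
2│♙ ♙ ♙ ♙ · ♙ ♙ ♙│2
1│♖ · ♗ ♕ ♔ ♗ · ♖│1
  ─────────────────
  a b c d e f g h

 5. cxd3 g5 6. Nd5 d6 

  a b c d e f g h
  ─────────────────
8│♜ · ♝ ♛ ♚ ♝ · ♜│8
7│♟ ♟ ♟ · ♟ ♟ · ♟│7
6│· · · ♟ · · · ♞│6
5│· · · ♘ · · ♟ ·│5
4│· · · · ♙ · · ·│4
3│♘ · · ♙ · · · ·│3
2│♙ ♙ · ♙ · ♙ ♙ ♙│2
1│♖ · ♗ ♕ ♔ ♗ · ♖│1
  ─────────────────
  a b c d e f g h

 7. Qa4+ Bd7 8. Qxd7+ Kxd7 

  a b c d e f g h
  ─────────────────
8│♜ · · ♛ · ♝ · ♜│8
7│♟ ♟ ♟ ♚ ♟ ♟ · ♟│7
6│· · · ♟ · · · ♞│6
5│· · · ♘ · · ♟ ·│5
4│· · · · ♙ · · ·│4
3│♘ · · ♙ · · · ·│3
2│♙ ♙ · ♙ · ♙ ♙ ♙│2
1│♖ · ♗ · ♔ ♗ · ♖│1
  ─────────────────
  a b c d e f g h

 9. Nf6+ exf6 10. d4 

  a b c d e f g h
  ─────────────────
8│♜ · · ♛ · ♝ · ♜│8
7│♟ ♟ ♟ ♚ · ♟ · ♟│7
6│· · · ♟ · ♟ · ♞│6
5│· · · · · · ♟ ·│5
4│· · · ♙ ♙ · · ·│4
3│♘ · · · · · · ·│3
2│♙ ♙ · ♙ · ♙ ♙ ♙│2
1│♖ · ♗ · ♔ ♗ · ♖│1
  ─────────────────
  a b c d e f g h


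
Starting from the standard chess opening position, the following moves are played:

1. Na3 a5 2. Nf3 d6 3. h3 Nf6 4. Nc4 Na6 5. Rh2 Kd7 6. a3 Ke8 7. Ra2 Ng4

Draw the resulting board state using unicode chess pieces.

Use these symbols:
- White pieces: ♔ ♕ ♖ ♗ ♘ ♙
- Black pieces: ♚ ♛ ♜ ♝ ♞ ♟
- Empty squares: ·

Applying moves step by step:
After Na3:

♜ ♞ ♝ ♛ ♚ ♝ ♞ ♜
♟ ♟ ♟ ♟ ♟ ♟ ♟ ♟
· · · · · · · ·
· · · · · · · ·
· · · · · · · ·
♘ · · · · · · ·
♙ ♙ ♙ ♙ ♙ ♙ ♙ ♙
♖ · ♗ ♕ ♔ ♗ ♘ ♖


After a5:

♜ ♞ ♝ ♛ ♚ ♝ ♞ ♜
· ♟ ♟ ♟ ♟ ♟ ♟ ♟
· · · · · · · ·
♟ · · · · · · ·
· · · · · · · ·
♘ · · · · · · ·
♙ ♙ ♙ ♙ ♙ ♙ ♙ ♙
♖ · ♗ ♕ ♔ ♗ ♘ ♖


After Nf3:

♜ ♞ ♝ ♛ ♚ ♝ ♞ ♜
· ♟ ♟ ♟ ♟ ♟ ♟ ♟
· · · · · · · ·
♟ · · · · · · ·
· · · · · · · ·
♘ · · · · ♘ · ·
♙ ♙ ♙ ♙ ♙ ♙ ♙ ♙
♖ · ♗ ♕ ♔ ♗ · ♖


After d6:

♜ ♞ ♝ ♛ ♚ ♝ ♞ ♜
· ♟ ♟ · ♟ ♟ ♟ ♟
· · · ♟ · · · ·
♟ · · · · · · ·
· · · · · · · ·
♘ · · · · ♘ · ·
♙ ♙ ♙ ♙ ♙ ♙ ♙ ♙
♖ · ♗ ♕ ♔ ♗ · ♖


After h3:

♜ ♞ ♝ ♛ ♚ ♝ ♞ ♜
· ♟ ♟ · ♟ ♟ ♟ ♟
· · · ♟ · · · ·
♟ · · · · · · ·
· · · · · · · ·
♘ · · · · ♘ · ♙
♙ ♙ ♙ ♙ ♙ ♙ ♙ ·
♖ · ♗ ♕ ♔ ♗ · ♖


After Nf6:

♜ ♞ ♝ ♛ ♚ ♝ · ♜
· ♟ ♟ · ♟ ♟ ♟ ♟
· · · ♟ · ♞ · ·
♟ · · · · · · ·
· · · · · · · ·
♘ · · · · ♘ · ♙
♙ ♙ ♙ ♙ ♙ ♙ ♙ ·
♖ · ♗ ♕ ♔ ♗ · ♖


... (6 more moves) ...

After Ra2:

♜ · ♝ ♛ ♚ ♝ · ♜
· ♟ ♟ · ♟ ♟ ♟ ♟
♞ · · ♟ · ♞ · ·
♟ · · · · · · ·
· · ♘ · · · · ·
♙ · · · · ♘ · ♙
♖ ♙ ♙ ♙ ♙ ♙ ♙ ♖
· · ♗ ♕ ♔ ♗ · ·


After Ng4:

♜ · ♝ ♛ ♚ ♝ · ♜
· ♟ ♟ · ♟ ♟ ♟ ♟
♞ · · ♟ · · · ·
♟ · · · · · · ·
· · ♘ · · · ♞ ·
♙ · · · · ♘ · ♙
♖ ♙ ♙ ♙ ♙ ♙ ♙ ♖
· · ♗ ♕ ♔ ♗ · ·



  a b c d e f g h
  ─────────────────
8│♜ · ♝ ♛ ♚ ♝ · ♜│8
7│· ♟ ♟ · ♟ ♟ ♟ ♟│7
6│♞ · · ♟ · · · ·│6
5│♟ · · · · · · ·│5
4│· · ♘ · · · ♞ ·│4
3│♙ · · · · ♘ · ♙│3
2│♖ ♙ ♙ ♙ ♙ ♙ ♙ ♖│2
1│· · ♗ ♕ ♔ ♗ · ·│1
  ─────────────────
  a b c d e f g h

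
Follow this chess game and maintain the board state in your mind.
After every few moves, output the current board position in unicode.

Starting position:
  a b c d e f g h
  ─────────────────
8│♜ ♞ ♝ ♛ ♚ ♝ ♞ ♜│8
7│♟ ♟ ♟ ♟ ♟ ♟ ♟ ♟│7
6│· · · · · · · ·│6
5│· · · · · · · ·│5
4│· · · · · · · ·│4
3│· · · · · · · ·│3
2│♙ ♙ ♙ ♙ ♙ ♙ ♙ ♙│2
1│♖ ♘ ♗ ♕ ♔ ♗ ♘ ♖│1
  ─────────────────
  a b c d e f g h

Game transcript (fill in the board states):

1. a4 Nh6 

  a b c d e f g h
  ─────────────────
8│♜ ♞ ♝ ♛ ♚ ♝ · ♜│8
7│♟ ♟ ♟ ♟ ♟ ♟ ♟ ♟│7
6│· · · · · · · ♞│6
5│· · · · · · · ·│5
4│♙ · · · · · · ·│4
3│· · · · · · · ·│3
2│· ♙ ♙ ♙ ♙ ♙ ♙ ♙│2
1│♖ ♘ ♗ ♕ ♔ ♗ ♘ ♖│1
  ─────────────────
  a b c d e f g h

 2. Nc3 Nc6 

  a b c d e f g h
  ─────────────────
8│♜ · ♝ ♛ ♚ ♝ · ♜│8
7│♟ ♟ ♟ ♟ ♟ ♟ ♟ ♟│7
6│· · ♞ · · · · ♞│6
5│· · · · · · · ·│5
4│♙ · · · · · · ·│4
3│· · ♘ · · · · ·│3
2│· ♙ ♙ ♙ ♙ ♙ ♙ ♙│2
1│♖ · ♗ ♕ ♔ ♗ ♘ ♖│1
  ─────────────────
  a b c d e f g h

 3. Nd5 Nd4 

  a b c d e f g h
  ─────────────────
8│♜ · ♝ ♛ ♚ ♝ · ♜│8
7│♟ ♟ ♟ ♟ ♟ ♟ ♟ ♟│7
6│· · · · · · · ♞│6
5│· · · ♘ · · · ·│5
4│♙ · · ♞ · · · ·│4
3│· · · · · · · ·│3
2│· ♙ ♙ ♙ ♙ ♙ ♙ ♙│2
1│♖ · ♗ ♕ ♔ ♗ ♘ ♖│1
  ─────────────────
  a b c d e f g h



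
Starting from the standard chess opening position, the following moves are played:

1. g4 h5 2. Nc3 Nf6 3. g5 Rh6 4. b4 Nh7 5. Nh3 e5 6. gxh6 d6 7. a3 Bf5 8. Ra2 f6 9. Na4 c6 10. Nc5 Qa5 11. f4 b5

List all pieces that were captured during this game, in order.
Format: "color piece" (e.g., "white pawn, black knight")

Tracking captures:
  gxh6: captured black rook

black rook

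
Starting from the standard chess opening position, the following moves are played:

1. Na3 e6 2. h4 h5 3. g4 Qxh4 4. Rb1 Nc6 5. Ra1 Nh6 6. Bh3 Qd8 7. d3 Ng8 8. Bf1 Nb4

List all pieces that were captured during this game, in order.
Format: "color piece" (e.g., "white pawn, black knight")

Tracking captures:
  Qxh4: captured white pawn

white pawn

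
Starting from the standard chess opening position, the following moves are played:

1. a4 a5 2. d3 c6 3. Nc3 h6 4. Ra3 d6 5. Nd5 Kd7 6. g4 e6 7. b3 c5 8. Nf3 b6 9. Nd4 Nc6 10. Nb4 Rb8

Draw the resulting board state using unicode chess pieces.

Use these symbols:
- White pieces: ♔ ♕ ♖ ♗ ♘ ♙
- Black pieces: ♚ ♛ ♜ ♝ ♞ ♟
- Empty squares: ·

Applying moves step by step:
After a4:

♜ ♞ ♝ ♛ ♚ ♝ ♞ ♜
♟ ♟ ♟ ♟ ♟ ♟ ♟ ♟
· · · · · · · ·
· · · · · · · ·
♙ · · · · · · ·
· · · · · · · ·
· ♙ ♙ ♙ ♙ ♙ ♙ ♙
♖ ♘ ♗ ♕ ♔ ♗ ♘ ♖


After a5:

♜ ♞ ♝ ♛ ♚ ♝ ♞ ♜
· ♟ ♟ ♟ ♟ ♟ ♟ ♟
· · · · · · · ·
♟ · · · · · · ·
♙ · · · · · · ·
· · · · · · · ·
· ♙ ♙ ♙ ♙ ♙ ♙ ♙
♖ ♘ ♗ ♕ ♔ ♗ ♘ ♖


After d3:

♜ ♞ ♝ ♛ ♚ ♝ ♞ ♜
· ♟ ♟ ♟ ♟ ♟ ♟ ♟
· · · · · · · ·
♟ · · · · · · ·
♙ · · · · · · ·
· · · ♙ · · · ·
· ♙ ♙ · ♙ ♙ ♙ ♙
♖ ♘ ♗ ♕ ♔ ♗ ♘ ♖


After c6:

♜ ♞ ♝ ♛ ♚ ♝ ♞ ♜
· ♟ · ♟ ♟ ♟ ♟ ♟
· · ♟ · · · · ·
♟ · · · · · · ·
♙ · · · · · · ·
· · · ♙ · · · ·
· ♙ ♙ · ♙ ♙ ♙ ♙
♖ ♘ ♗ ♕ ♔ ♗ ♘ ♖


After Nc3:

♜ ♞ ♝ ♛ ♚ ♝ ♞ ♜
· ♟ · ♟ ♟ ♟ ♟ ♟
· · ♟ · · · · ·
♟ · · · · · · ·
♙ · · · · · · ·
· · ♘ ♙ · · · ·
· ♙ ♙ · ♙ ♙ ♙ ♙
♖ · ♗ ♕ ♔ ♗ ♘ ♖


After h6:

♜ ♞ ♝ ♛ ♚ ♝ ♞ ♜
· ♟ · ♟ ♟ ♟ ♟ ·
· · ♟ · · · · ♟
♟ · · · · · · ·
♙ · · · · · · ·
· · ♘ ♙ · · · ·
· ♙ ♙ · ♙ ♙ ♙ ♙
♖ · ♗ ♕ ♔ ♗ ♘ ♖


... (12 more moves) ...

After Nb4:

♜ · ♝ ♛ · ♝ ♞ ♜
· · · ♚ · ♟ ♟ ·
· ♟ ♞ ♟ ♟ · · ♟
♟ · ♟ · · · · ·
♙ ♘ · ♘ · · ♙ ·
♖ ♙ · ♙ · · · ·
· · ♙ · ♙ ♙ · ♙
· · ♗ ♕ ♔ ♗ · ♖


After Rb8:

· ♜ ♝ ♛ · ♝ ♞ ♜
· · · ♚ · ♟ ♟ ·
· ♟ ♞ ♟ ♟ · · ♟
♟ · ♟ · · · · ·
♙ ♘ · ♘ · · ♙ ·
♖ ♙ · ♙ · · · ·
· · ♙ · ♙ ♙ · ♙
· · ♗ ♕ ♔ ♗ · ♖



  a b c d e f g h
  ─────────────────
8│· ♜ ♝ ♛ · ♝ ♞ ♜│8
7│· · · ♚ · ♟ ♟ ·│7
6│· ♟ ♞ ♟ ♟ · · ♟│6
5│♟ · ♟ · · · · ·│5
4│♙ ♘ · ♘ · · ♙ ·│4
3│♖ ♙ · ♙ · · · ·│3
2│· · ♙ · ♙ ♙ · ♙│2
1│· · ♗ ♕ ♔ ♗ · ♖│1
  ─────────────────
  a b c d e f g h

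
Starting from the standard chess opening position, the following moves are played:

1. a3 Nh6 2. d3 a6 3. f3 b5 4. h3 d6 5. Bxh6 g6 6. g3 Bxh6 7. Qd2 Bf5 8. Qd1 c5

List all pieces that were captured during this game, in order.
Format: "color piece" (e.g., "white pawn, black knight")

Tracking captures:
  Bxh6: captured black knight
  Bxh6: captured white bishop

black knight, white bishop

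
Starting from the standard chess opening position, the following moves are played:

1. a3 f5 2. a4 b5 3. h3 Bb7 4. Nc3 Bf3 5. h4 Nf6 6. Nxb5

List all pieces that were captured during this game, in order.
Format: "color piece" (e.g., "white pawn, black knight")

Tracking captures:
  Nxb5: captured black pawn

black pawn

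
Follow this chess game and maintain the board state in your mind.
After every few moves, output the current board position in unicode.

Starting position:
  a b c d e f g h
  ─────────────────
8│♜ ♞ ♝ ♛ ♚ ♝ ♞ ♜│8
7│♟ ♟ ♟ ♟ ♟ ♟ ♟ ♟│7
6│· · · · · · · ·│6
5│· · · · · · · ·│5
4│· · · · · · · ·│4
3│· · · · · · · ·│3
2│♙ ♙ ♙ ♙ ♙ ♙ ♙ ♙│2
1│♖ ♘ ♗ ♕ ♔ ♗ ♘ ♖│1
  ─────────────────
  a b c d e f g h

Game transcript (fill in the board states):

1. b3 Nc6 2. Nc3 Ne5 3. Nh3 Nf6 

  a b c d e f g h
  ─────────────────
8│♜ · ♝ ♛ ♚ ♝ · ♜│8
7│♟ ♟ ♟ ♟ ♟ ♟ ♟ ♟│7
6│· · · · · ♞ · ·│6
5│· · · · ♞ · · ·│5
4│· · · · · · · ·│4
3│· ♙ ♘ · · · · ♘│3
2│♙ · ♙ ♙ ♙ ♙ ♙ ♙│2
1│♖ · ♗ ♕ ♔ ♗ · ♖│1
  ─────────────────
  a b c d e f g h

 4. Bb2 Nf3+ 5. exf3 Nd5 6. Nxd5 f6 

  a b c d e f g h
  ─────────────────
8│♜ · ♝ ♛ ♚ ♝ · ♜│8
7│♟ ♟ ♟ ♟ ♟ · ♟ ♟│7
6│· · · · · ♟ · ·│6
5│· · · ♘ · · · ·│5
4│· · · · · · · ·│4
3│· ♙ · · · ♙ · ♘│3
2│♙ ♗ ♙ ♙ · ♙ ♙ ♙│2
1│♖ · · ♕ ♔ ♗ · ♖│1
  ─────────────────
  a b c d e f g h

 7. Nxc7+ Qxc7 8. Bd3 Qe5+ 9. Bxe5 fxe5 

  a b c d e f g h
  ─────────────────
8│♜ · ♝ · ♚ ♝ · ♜│8
7│♟ ♟ · ♟ ♟ · ♟ ♟│7
6│· · · · · · · ·│6
5│· · · · ♟ · · ·│5
4│· · · · · · · ·│4
3│· ♙ · ♗ · ♙ · ♘│3
2│♙ · ♙ ♙ · ♙ ♙ ♙│2
1│♖ · · ♕ ♔ · · ♖│1
  ─────────────────
  a b c d e f g h

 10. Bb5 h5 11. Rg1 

  a b c d e f g h
  ─────────────────
8│♜ · ♝ · ♚ ♝ · ♜│8
7│♟ ♟ · ♟ ♟ · ♟ ·│7
6│· · · · · · · ·│6
5│· ♗ · · ♟ · · ♟│5
4│· · · · · · · ·│4
3│· ♙ · · · ♙ · ♘│3
2│♙ · ♙ ♙ · ♙ ♙ ♙│2
1│♖ · · ♕ ♔ · ♖ ·│1
  ─────────────────
  a b c d e f g h


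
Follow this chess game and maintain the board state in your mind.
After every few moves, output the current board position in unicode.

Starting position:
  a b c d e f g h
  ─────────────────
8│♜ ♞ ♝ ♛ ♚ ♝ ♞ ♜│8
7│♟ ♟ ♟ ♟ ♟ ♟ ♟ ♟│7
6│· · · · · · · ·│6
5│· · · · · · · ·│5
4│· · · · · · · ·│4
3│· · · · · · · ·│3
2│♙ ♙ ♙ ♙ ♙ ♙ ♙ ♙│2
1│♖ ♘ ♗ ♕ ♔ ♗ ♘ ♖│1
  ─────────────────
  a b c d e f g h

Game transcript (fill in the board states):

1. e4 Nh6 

  a b c d e f g h
  ─────────────────
8│♜ ♞ ♝ ♛ ♚ ♝ · ♜│8
7│♟ ♟ ♟ ♟ ♟ ♟ ♟ ♟│7
6│· · · · · · · ♞│6
5│· · · · · · · ·│5
4│· · · · ♙ · · ·│4
3│· · · · · · · ·│3
2│♙ ♙ ♙ ♙ · ♙ ♙ ♙│2
1│♖ ♘ ♗ ♕ ♔ ♗ ♘ ♖│1
  ─────────────────
  a b c d e f g h

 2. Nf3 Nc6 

  a b c d e f g h
  ─────────────────
8│♜ · ♝ ♛ ♚ ♝ · ♜│8
7│♟ ♟ ♟ ♟ ♟ ♟ ♟ ♟│7
6│· · ♞ · · · · ♞│6
5│· · · · · · · ·│5
4│· · · · ♙ · · ·│4
3│· · · · · ♘ · ·│3
2│♙ ♙ ♙ ♙ · ♙ ♙ ♙│2
1│♖ ♘ ♗ ♕ ♔ ♗ · ♖│1
  ─────────────────
  a b c d e f g h

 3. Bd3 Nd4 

  a b c d e f g h
  ─────────────────
8│♜ · ♝ ♛ ♚ ♝ · ♜│8
7│♟ ♟ ♟ ♟ ♟ ♟ ♟ ♟│7
6│· · · · · · · ♞│6
5│· · · · · · · ·│5
4│· · · ♞ ♙ · · ·│4
3│· · · ♗ · ♘ · ·│3
2│♙ ♙ ♙ ♙ · ♙ ♙ ♙│2
1│♖ ♘ ♗ ♕ ♔ · · ♖│1
  ─────────────────
  a b c d e f g h



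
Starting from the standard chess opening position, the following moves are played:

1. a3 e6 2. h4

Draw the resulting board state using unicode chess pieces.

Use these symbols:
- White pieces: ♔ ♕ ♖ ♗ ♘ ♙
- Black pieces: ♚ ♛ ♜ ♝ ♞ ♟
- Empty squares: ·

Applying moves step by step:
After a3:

♜ ♞ ♝ ♛ ♚ ♝ ♞ ♜
♟ ♟ ♟ ♟ ♟ ♟ ♟ ♟
· · · · · · · ·
· · · · · · · ·
· · · · · · · ·
♙ · · · · · · ·
· ♙ ♙ ♙ ♙ ♙ ♙ ♙
♖ ♘ ♗ ♕ ♔ ♗ ♘ ♖


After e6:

♜ ♞ ♝ ♛ ♚ ♝ ♞ ♜
♟ ♟ ♟ ♟ · ♟ ♟ ♟
· · · · ♟ · · ·
· · · · · · · ·
· · · · · · · ·
♙ · · · · · · ·
· ♙ ♙ ♙ ♙ ♙ ♙ ♙
♖ ♘ ♗ ♕ ♔ ♗ ♘ ♖


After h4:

♜ ♞ ♝ ♛ ♚ ♝ ♞ ♜
♟ ♟ ♟ ♟ · ♟ ♟ ♟
· · · · ♟ · · ·
· · · · · · · ·
· · · · · · · ♙
♙ · · · · · · ·
· ♙ ♙ ♙ ♙ ♙ ♙ ·
♖ ♘ ♗ ♕ ♔ ♗ ♘ ♖



  a b c d e f g h
  ─────────────────
8│♜ ♞ ♝ ♛ ♚ ♝ ♞ ♜│8
7│♟ ♟ ♟ ♟ · ♟ ♟ ♟│7
6│· · · · ♟ · · ·│6
5│· · · · · · · ·│5
4│· · · · · · · ♙│4
3│♙ · · · · · · ·│3
2│· ♙ ♙ ♙ ♙ ♙ ♙ ·│2
1│♖ ♘ ♗ ♕ ♔ ♗ ♘ ♖│1
  ─────────────────
  a b c d e f g h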